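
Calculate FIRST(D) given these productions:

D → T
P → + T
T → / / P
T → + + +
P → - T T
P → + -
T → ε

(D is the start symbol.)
{ '+', '/', ε }

To compute FIRST(D), examine every production with D on the left-hand side, reading each right-hand side left to right until a non-nullable symbol is reached.

FIRST sets of the other non-terminals involved (by the same procedure, iterated to a fixed point):
  FIRST(T) = { '+', '/', ε }

From D → T:
  - T is a non-terminal: add FIRST(T) \ {ε} = { '+', '/' }
    T is nullable and nothing follows, so the whole right-hand side can vanish: ε ∈ FIRST(D)

Collecting: FIRST(D) = { '+', '/', ε }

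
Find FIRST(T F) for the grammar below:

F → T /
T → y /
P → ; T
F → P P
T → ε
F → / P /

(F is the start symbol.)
{ '/', ';', 'y' }

FIRST sets of the non-terminals involved (from the grammar, by fixed-point iteration):
  FIRST(T) = { 'y', ε }
  FIRST(F) = { '/', ';', 'y' }

To compute FIRST(T F), process the symbols left to right:
Symbol T is a non-terminal. Add FIRST(T) \ {ε} = { 'y' }
T is nullable (ε ∈ FIRST(T)), continue to the next symbol.
Symbol F is a non-terminal. Add FIRST(F) \ {ε} = { '/', ';', 'y' }
F is not nullable (ε ∉ FIRST(F)), so stop here.
FIRST(T F) = { '/', ';', 'y' }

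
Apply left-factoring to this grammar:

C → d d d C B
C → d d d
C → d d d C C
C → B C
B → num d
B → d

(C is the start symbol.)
Left-factoring transforms A → αβ₁ | αβ₂ into A → αA' and A' → β₁ | β₂
(α is the longest common prefix among the alternatives). Repeat until
no nonterminal has two alternatives with a common prefix.

Round 1: C has alternatives sharing prefix 'd d d'. Introduce C': C → d d d C'
  Add: C' → C B
  Add: C' → ε
  Add: C' → C C

Round 2: C' has alternatives sharing prefix 'C'. Introduce C'': C' → C C''
  Add: C'' → B
  Add: C'' → C

No remaining common prefixes — done.

Resulting grammar:
C → d d d C'
C' → C C''
C'' → B
C'' → C
C' → ε
C → B C
B → num d
B → d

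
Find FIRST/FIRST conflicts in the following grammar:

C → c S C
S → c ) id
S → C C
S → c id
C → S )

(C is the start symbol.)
A FIRST/FIRST conflict occurs when two productions N → α and N → β for the same non-terminal have FIRST(α) ∩ FIRST(β) ≠ ∅ (with ε ∈ FIRST of a nullable right-hand side, so two nullable alternatives also conflict).

FIRST sets of the non-terminals at (or reachable through a nullable prefix from) the front of some alternative:
  FIRST(S) = { 'c' }
  FIRST(C) = { 'c' }

Productions for C:
  C → c S C: FIRST = { 'c' }
  C → S ): FIRST = { 'c' }
Productions for S:
  S → c ) id: FIRST = { 'c' }
  S → C C: FIRST = { 'c' }
  S → c id: FIRST = { 'c' }

Conflict for C: C → c S C and C → S )
  Overlap: { 'c' }
Conflict for S: S → c ) id and S → C C
  Overlap: { 'c' }
Conflict for S: S → c ) id and S → c id
  Overlap: { 'c' }
Conflict for S: S → C C and S → c id
  Overlap: { 'c' }

Answer: Yes. C → c S C / C → S ')' on { 'c' }; S → c ')' id / S → C C on { 'c' }; S → c ')' id / S → c id on { 'c' }; S → C C / S → c id on { 'c' }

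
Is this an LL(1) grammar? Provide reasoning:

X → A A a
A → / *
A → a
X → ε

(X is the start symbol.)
Yes, the grammar is LL(1).

A grammar is LL(1) if for each non-terminal N with multiple productions, the predict sets of those productions are pairwise disjoint, where PREDICT(N → α) = (FIRST(α) \ {ε}) ∪ (FOLLOW(N) if α ⇒* ε).

Relevant sets:
  FIRST(A) = { '/', 'a' }
  FOLLOW(X) = { $ }

For X:
  PREDICT(X → A A a) = { '/', 'a' }
  PREDICT(X → ε) = { $ }
For A:
  PREDICT(A → '/' '*') = { '/' }
  PREDICT(A → a) = { 'a' }

All predict sets are disjoint. The grammar IS LL(1).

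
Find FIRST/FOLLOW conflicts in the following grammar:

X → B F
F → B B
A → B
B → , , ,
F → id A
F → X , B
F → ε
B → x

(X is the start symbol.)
Yes. F → B B with FOLLOW(F) on { ',' }; F → X ',' B with FOLLOW(F) on { ',' }

A FIRST/FOLLOW conflict occurs when a non-terminal N has a nullable alternative N → β (β ⇒* ε) and another alternative N → α with FIRST(α) ∩ FOLLOW(N) ≠ ∅: on such a lookahead the parser cannot decide between expanding α and letting N vanish via β.

Nullable non-terminals: F.
FIRST sets used below: FIRST(B) = { ',', 'x' }, FIRST(X) = { ',', 'x' }

F: nullable alternative(s) F → ε; FOLLOW(F) = { $, ',' }
  F → B B: FIRST \ {ε} = { ',', 'x' } — overlaps FOLLOW(F) on { ',' }: CONFLICT
  F → id A: FIRST \ {ε} = { 'id' } — disjoint from FOLLOW(F)
  F → X , B: FIRST \ {ε} = { ',', 'x' } — overlaps FOLLOW(F) on { ',' }: CONFLICT
  F → ε: FIRST \ {ε} = { } — this is the only nullable alternative, skip

A, B, X have no nullable alternative, so no FIRST/FOLLOW check is needed there.

So the grammar has 2 FIRST/FOLLOW conflicts (marked CONFLICT above).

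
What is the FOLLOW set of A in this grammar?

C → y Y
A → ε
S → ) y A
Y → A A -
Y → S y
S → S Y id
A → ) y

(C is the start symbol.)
To compute FOLLOW(A), find every occurrence of A on a right-hand side N → α A β: add FIRST(β) \ {ε}, and if β is empty or nullable also add FOLLOW(N). Iterate to a fixed point.

In S → ) y A: A is at the end, add FOLLOW(S)
In Y → A A -: A is followed by A '-', add FIRST(A '-') \ {ε} = { ')', '-' }
In Y → A A -: A is followed by '-', add FIRST('-') \ {ε} = { '-' }

The FOLLOW sets referred to above (computed the same way, to a fixed point):
  FOLLOW(S) = { ')', '-', 'y' }

Taking the union: FOLLOW(A) = { ')', '-', 'y' }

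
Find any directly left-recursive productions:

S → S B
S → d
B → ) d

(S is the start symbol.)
Direct left recursion occurs when N → N α for some non-terminal N (the right-hand side begins with the left-hand side itself).

S → S B: LEFT RECURSIVE (starts with S)
S → d: starts with d
B → ) d: starts with ')'

The grammar has direct left recursion on: S.

Answer: Yes, S is left-recursive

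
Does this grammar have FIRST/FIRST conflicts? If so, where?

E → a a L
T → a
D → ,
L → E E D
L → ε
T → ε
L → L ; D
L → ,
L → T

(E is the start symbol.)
FIRST sets of the non-terminals at (or reachable through a nullable prefix from) the front of some alternative:
  FIRST(E) = { 'a' }
  FIRST(L) = { ',', ';', 'a', ε }
  FIRST(T) = { 'a', ε }

Productions for T:
  T → a: FIRST = { 'a' }
  T → ε: FIRST = { ε }
Productions for L:
  L → E E D: FIRST = { 'a' }
  L → ε: FIRST = { ε }
  L → L ; D: FIRST = { ',', ';', 'a' }
  L → ,: FIRST = { ',' }
  L → T: FIRST = { 'a', ε }
E, D have only one production, so no FIRST/FIRST conflict is possible there.

Conflict for L: L → E E D and L → L ; D
  Overlap: { 'a' }
Conflict for L: L → E E D and L → T
  Overlap: { 'a' }
Conflict for L: L → ε and L → T
  Overlap: { ε }
Conflict for L: L → L ; D and L → ,
  Overlap: { ',' }
Conflict for L: L → L ; D and L → T
  Overlap: { 'a' }

Answer: Yes. L → E E D / L → L ';' D on { 'a' }; L → E E D / L → T on { 'a' }; L → ε / L → T on { ε }; L → L ';' D / L → ',' on { ',' }; L → L ';' D / L → T on { 'a' }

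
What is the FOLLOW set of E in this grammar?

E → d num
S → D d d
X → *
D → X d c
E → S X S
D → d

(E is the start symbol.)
{ $ }

To compute FOLLOW(E), find every occurrence of E on a right-hand side N → α E β: add FIRST(β) \ {ε}, and if β is empty or nullable also add FOLLOW(N). Iterate to a fixed point.

E is the start symbol, so $ ∈ FOLLOW(E).
E does not occur on any right-hand side.

Taking the union: FOLLOW(E) = { $ }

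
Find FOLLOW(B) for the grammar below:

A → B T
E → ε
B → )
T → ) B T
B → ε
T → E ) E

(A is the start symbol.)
{ ')' }

In A → B T: B is followed by T, add FIRST(T) \ {ε} = { ')' }
In T → ) B T: B is followed by T, add FIRST(T) \ {ε} = { ')' }

Taking the union: FOLLOW(B) = { ')' }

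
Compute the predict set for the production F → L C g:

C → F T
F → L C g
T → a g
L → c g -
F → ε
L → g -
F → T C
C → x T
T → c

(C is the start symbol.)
{ 'c', 'g' }

PREDICT(F → L C g) = (FIRST(RHS) \ {ε}) ∪ (FOLLOW(F) if ε ∈ FIRST(RHS), i.e. RHS ⇒* ε)
FIRST(L) = { 'c', 'g' }
FIRST(L C g) = { 'c', 'g' }
ε ∉ FIRST(L C g), so FOLLOW(F) is not added.
PREDICT(F → L C g) = { 'c', 'g' }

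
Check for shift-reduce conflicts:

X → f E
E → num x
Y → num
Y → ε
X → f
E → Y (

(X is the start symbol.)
Yes — I2: [X → f .] vs [E → . num x]; I5: [Y → num .] vs [E → num . x]

A shift-reduce conflict occurs when an LR(0) state has both:
  - a complete (reduce) item [A → α .] (dot at the end), and
  - a shift item [B → β . c γ] (dot before a terminal).

Augment with X' → X and build the canonical LR(0) collection (I0 = CLOSURE({[X' → . X]}), then GOTO on every symbol after a dot until no new states appear). It has 8 states:
  I0: { [X → . f E], [X → . f], [X' → . X] }  — shift
  I1: { [X' → X .] }  — accept
  I2: { [E → . Y (], [E → . num x], [X → f . E], [X → f .], [Y → . num], [Y → .] }  — shift, 2 reduces
  I3: { [X → f E .] }  — reduce
  I4: { [E → Y . (] }  — shift
  I5: { [E → num . x], [Y → num .] }  — shift, reduce
  I6: { [E → num x .] }  — reduce
  I7: { [E → Y ( .] }  — reduce

I2 contains reduce items [X → f .], [Y → .] and shift items [E → . num x], [Y → . num] — shift-reduce conflict.
I5 contains reduce item [Y → num .] and shift item [E → num . x] — shift-reduce conflict.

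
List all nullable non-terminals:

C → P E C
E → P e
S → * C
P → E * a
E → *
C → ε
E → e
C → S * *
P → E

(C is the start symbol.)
A non-terminal is nullable if it can derive ε (the empty string): either it has an ε-production, or it has a production whose right-hand side consists entirely of nullable non-terminals.

ε-productions: C → ε
So C is immediately nullable.
No further non-terminal can be added: every production for the remaining non-terminals contains a terminal or a non-nullable non-terminal.
Nullable = { 'C' }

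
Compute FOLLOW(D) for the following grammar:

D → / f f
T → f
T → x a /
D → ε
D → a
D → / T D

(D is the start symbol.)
D is the start symbol, so $ ∈ FOLLOW(D).
In D → / T D: D is at the end; this adds FOLLOW(D) to itself — nothing new

Taking the union: FOLLOW(D) = { $ }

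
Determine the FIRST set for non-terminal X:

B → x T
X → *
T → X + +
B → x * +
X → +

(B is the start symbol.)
From X → *:
  - '*' is a terminal: add '*' and stop
From X → +:
  - '+' is a terminal: add '+' and stop

Collecting: FIRST(X) = { '*', '+' }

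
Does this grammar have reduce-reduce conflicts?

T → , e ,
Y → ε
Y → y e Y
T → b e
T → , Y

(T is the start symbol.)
Augment with T' → T and build the canonical LR(0) collection (I0 = CLOSURE({[T' → . T]}), then GOTO on every symbol after a dot until no new states appear). It has 11 states:
  I0: { [T → . , Y], [T → . , e ,], [T → . b e], [T' → . T] }  — shift
  I1: { [T → , . Y], [T → , . e ,], [Y → . y e Y], [Y → .] }  — shift, reduce
  I2: { [T' → T .] }  — accept
  I3: { [T → b . e] }  — shift
  I4: { [T → b e .] }  — reduce
  I5: { [T → , Y .] }  — reduce
  I6: { [T → , e . ,] }  — shift
  I7: { [Y → y . e Y] }  — shift
  I8: { [Y → . y e Y], [Y → .], [Y → y e . Y] }  — shift, reduce
  I9: { [Y → y e Y .] }  — reduce
  I10: { [T → , e , .] }  — reduce

No state contains more than one complete item.

Answer: No reduce-reduce conflicts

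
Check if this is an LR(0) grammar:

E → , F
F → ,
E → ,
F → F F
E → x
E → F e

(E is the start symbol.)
A grammar is LR(0) if no state in the canonical LR(0) collection has:
  - both a shift item (dot before a terminal) and a complete item (shift-reduce conflict), or
  - two or more complete items (reduce-reduce conflict; the accept item [E' → E .] counts as a complete item here).

Augment with E' → E and build the canonical LR(0) collection (I0 = CLOSURE({[E' → . E]}), then GOTO on every symbol after a dot until no new states appear). It has 9 states:
  I0: { [E → . , F], [E → . ,], [E → . F e], [E → . x], [E' → . E], [F → . ,], [F → . F F] }  — shift
  I1: { [E → , . F], [E → , .], [F → , .], [F → . ,], [F → . F F] }  — shift, 2 reduces
  I2: { [E' → E .] }  — accept
  I3: { [E → F . e], [F → . ,], [F → . F F], [F → F . F] }  — shift
  I4: { [E → x .] }  — reduce
  I5: { [F → , .] }  — reduce
  I6: { [F → . ,], [F → . F F], [F → F . F], [F → F F .] }  — shift, reduce
  I7: { [E → F e .] }  — reduce
  I8: { [E → , F .], [F → . ,], [F → . F F], [F → F . F] }  — shift, reduce

Conflict in state I1:
  Shift-reduce conflict between [E → , .] and [F → . ,]
So the grammar is NOT LR(0).

Answer: No. Shift-reduce conflict between [E → , .] and [F → . ,]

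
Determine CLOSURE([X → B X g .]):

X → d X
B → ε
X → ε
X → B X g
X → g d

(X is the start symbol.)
{ [X → B X g .] }

To compute CLOSURE, for each item [A → α.Bβ] where B is a non-terminal, add [B → .γ] for all productions B → γ; repeat for the newly added items until nothing changes.

Start with: [X → B X g .]
The dot is at the end, so nothing is added.

CLOSURE = { [X → B X g .] }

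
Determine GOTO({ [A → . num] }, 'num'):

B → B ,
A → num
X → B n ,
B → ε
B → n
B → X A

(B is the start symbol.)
{ [A → num .] }

GOTO(I, 'num') = CLOSURE({ [A → αX.β] : [A → α.Xβ] ∈ I, X = 'num' })

Items with dot before 'num', with the dot advanced:
  [A → . num] → [A → num .]
Closure adds nothing (no advanced item has the dot before a non-terminal).

GOTO = { [A → num .] }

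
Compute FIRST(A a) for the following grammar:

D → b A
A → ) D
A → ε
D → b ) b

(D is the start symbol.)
FIRST sets of the non-terminals involved (from the grammar, by fixed-point iteration):
  FIRST(A) = { ')', ε }

To compute FIRST(A a), process the symbols left to right:
Symbol A is a non-terminal. Add FIRST(A) \ {ε} = { ')' }
A is nullable (ε ∈ FIRST(A)), continue to the next symbol.
Symbol a is a terminal. Add 'a' and stop.
FIRST(A a) = { ')', 'a' }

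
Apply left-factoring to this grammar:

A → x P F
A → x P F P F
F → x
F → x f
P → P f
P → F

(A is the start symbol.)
Left-factoring transforms A → αβ₁ | αβ₂ into A → αA' and A' → β₁ | β₂
(α is the longest common prefix among the alternatives). Repeat until
no nonterminal has two alternatives with a common prefix.

Round 1: A has alternatives sharing prefix 'x P F'. Introduce A': A → x P F A'
  Add: A' → ε
  Add: A' → P F

Round 2: F has alternatives sharing prefix 'x'. Introduce F': F → x F'
  Add: F' → ε
  Add: F' → f

No remaining common prefixes — done.

Resulting grammar:
A → x P F A'
A' → ε
A' → P F
F → x F'
F' → ε
F' → f
P → P f
P → F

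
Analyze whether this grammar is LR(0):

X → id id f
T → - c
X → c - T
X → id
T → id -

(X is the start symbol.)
A grammar is LR(0) if no state in the canonical LR(0) collection has:
  - both a shift item (dot before a terminal) and a complete item (shift-reduce conflict), or
  - two or more complete items (reduce-reduce conflict; the accept item [X' → X .] counts as a complete item here).

Augment with X' → X and build the canonical LR(0) collection (I0 = CLOSURE({[X' → . X]}), then GOTO on every symbol after a dot until no new states appear). It has 12 states:
  I0: { [X → . c - T], [X → . id id f], [X → . id], [X' → . X] }  — shift
  I1: { [X' → X .] }  — accept
  I2: { [X → c . - T] }  — shift
  I3: { [X → id . id f], [X → id .] }  — shift, reduce
  I4: { [X → id id . f] }  — shift
  I5: { [X → id id f .] }  — reduce
  I6: { [T → . - c], [T → . id -], [X → c - . T] }  — shift
  I7: { [T → - . c] }  — shift
  I8: { [X → c - T .] }  — reduce
  I9: { [T → id . -] }  — shift
  I10: { [T → id - .] }  — reduce
  I11: { [T → - c .] }  — reduce

Conflict in state I3:
  Shift-reduce conflict between [X → id .] and [X → id . id f]
So the grammar is NOT LR(0).

Answer: No. Shift-reduce conflict between [X → id .] and [X → id . id f]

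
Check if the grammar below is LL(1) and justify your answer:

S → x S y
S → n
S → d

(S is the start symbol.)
For S:
  PREDICT(S → x S y) = { 'x' }
  PREDICT(S → n) = { 'n' }
  PREDICT(S → d) = { 'd' }

All predict sets are disjoint. The grammar IS LL(1).

Answer: Yes, the grammar is LL(1).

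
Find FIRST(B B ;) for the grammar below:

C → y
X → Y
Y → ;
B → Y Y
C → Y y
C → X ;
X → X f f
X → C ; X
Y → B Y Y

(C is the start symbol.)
FIRST sets of the non-terminals involved (from the grammar, by fixed-point iteration):
  FIRST(B) = { ';' }

To compute FIRST(B B ;), process the symbols left to right:
Symbol B is a non-terminal. Add FIRST(B) \ {ε} = { ';' }
B is not nullable (ε ∉ FIRST(B)), so stop here.
FIRST(B B ;) = { ';' }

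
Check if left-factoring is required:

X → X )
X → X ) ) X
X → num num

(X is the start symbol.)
Yes, X has productions with common prefix 'X )'

Left-factoring is needed when two productions for the same non-terminal
share a common prefix on the right-hand side.

Productions for X:
  X → X )
  X → X ) ) X
  X → num num

Found common prefix 'X )' in productions for X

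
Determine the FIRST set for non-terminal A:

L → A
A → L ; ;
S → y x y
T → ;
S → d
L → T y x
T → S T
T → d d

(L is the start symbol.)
{ ';', 'd', 'y' }

FIRST sets of the other non-terminals involved (by the same procedure, iterated to a fixed point):
  FIRST(L) = { ';', 'd', 'y' }

From A → L ; ;:
  - L is a non-terminal: add FIRST(L) \ {ε} = { ';', 'd', 'y' }
    L is not nullable, so stop

Collecting: FIRST(A) = { ';', 'd', 'y' }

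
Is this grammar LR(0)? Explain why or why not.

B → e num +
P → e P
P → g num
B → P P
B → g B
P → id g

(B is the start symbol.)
Yes, the grammar is LR(0)

Augment with B' → B and build the canonical LR(0) collection (I0 = CLOSURE({[B' → . B]}), then GOTO on every symbol after a dot until no new states appear). It has 15 states:
  I0: { [B → . P P], [B → . e num +], [B → . g B], [B' → . B], [P → . e P], [P → . g num], [P → . id g] }  — shift
  I1: { [B' → B .] }  — accept
  I2: { [B → P . P], [P → . e P], [P → . g num], [P → . id g] }  — shift
  I3: { [B → e . num +], [P → . e P], [P → . g num], [P → . id g], [P → e . P] }  — shift
  I4: { [B → . P P], [B → . e num +], [B → . g B], [B → g . B], [P → . e P], [P → . g num], [P → . id g], [P → g . num] }  — shift
  I5: { [P → id . g] }  — shift
  I6: { [P → id g .] }  — reduce
  I7: { [B → g B .] }  — reduce
  I8: { [P → g num .] }  — reduce
  I9: { [P → e P .] }  — reduce
  I10: { [P → . e P], [P → . g num], [P → . id g], [P → e . P] }  — shift
  I11: { [P → g . num] }  — shift
  I12: { [B → e num . +] }  — shift
  I13: { [B → e num + .] }  — reduce
  I14: { [B → P P .] }  — reduce

Every state is either a pure shift/goto state or contains exactly one complete item and nothing to shift — no conflicts. The grammar is LR(0).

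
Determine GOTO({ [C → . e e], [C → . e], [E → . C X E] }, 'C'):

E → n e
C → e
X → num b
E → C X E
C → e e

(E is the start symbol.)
{ [E → C . X E], [X → . num b] }

GOTO(I, 'C') = CLOSURE({ [A → αX.β] : [A → α.Xβ] ∈ I, X = 'C' })

Items with dot before 'C', with the dot advanced:
  [E → . C X E] → [E → C . X E]
Closure of the advanced items:
  [E → C . X E] has the dot before X: add [X → . num b]

GOTO = { [E → C . X E], [X → . num b] }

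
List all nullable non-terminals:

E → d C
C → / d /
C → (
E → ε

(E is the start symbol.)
{ 'E' }

ε-productions: E → ε
So E is immediately nullable.
No further non-terminal can be added: every production for the remaining non-terminals contains a terminal or a non-nullable non-terminal.
Nullable = { 'E' }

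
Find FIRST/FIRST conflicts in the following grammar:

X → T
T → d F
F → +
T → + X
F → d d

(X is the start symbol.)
No FIRST/FIRST conflicts.

A FIRST/FIRST conflict occurs when two productions N → α and N → β for the same non-terminal have FIRST(α) ∩ FIRST(β) ≠ ∅ (with ε ∈ FIRST of a nullable right-hand side, so two nullable alternatives also conflict).

Productions for T:
  T → d F: FIRST = { 'd' }
  T → + X: FIRST = { '+' }
Productions for F:
  F → +: FIRST = { '+' }
  F → d d: FIRST = { 'd' }
X has only one production, so no FIRST/FIRST conflict is possible there.

All alternatives of each non-terminal have pairwise disjoint FIRST sets.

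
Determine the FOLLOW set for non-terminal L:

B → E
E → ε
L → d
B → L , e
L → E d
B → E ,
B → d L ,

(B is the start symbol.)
In B → L , e: L is followed by ',' e, add FIRST(',' e) \ {ε} = { ',' }
In B → d L ,: L is followed by ',', add FIRST(',') \ {ε} = { ',' }

Taking the union: FOLLOW(L) = { ',' }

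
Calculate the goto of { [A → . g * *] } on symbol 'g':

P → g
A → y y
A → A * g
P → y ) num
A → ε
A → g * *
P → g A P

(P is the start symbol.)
{ [A → g . * *] }

GOTO(I, 'g') = CLOSURE({ [A → αX.β] : [A → α.Xβ] ∈ I, X = 'g' })

Items with dot before 'g', with the dot advanced:
  [A → . g * *] → [A → g . * *]
Closure adds nothing (no advanced item has the dot before a non-terminal).

GOTO = { [A → g . * *] }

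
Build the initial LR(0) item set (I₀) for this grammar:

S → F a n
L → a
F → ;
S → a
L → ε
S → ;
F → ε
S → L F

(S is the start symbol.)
{ [F → . ;], [F → .], [L → . a], [L → .], [S → . ;], [S → . F a n], [S → . L F], [S → . a], [S' → . S] }

First, augment the grammar with S' → S
I₀ = CLOSURE({ [S' → . S] }):
  [S' → . S] has the dot before S: add [S → . F a n], [S → . a], [S → . ;], [S → . L F]
  [S → . F a n] has the dot before F: add [F → . ;], [F → .]
  [S → . L F] has the dot before L: add [L → . a], [L → .]
No further items can be added.

I₀ = { [F → . ;], [F → .], [L → . a], [L → .], [S → . ;], [S → . F a n], [S → . L F], [S → . a], [S' → . S] }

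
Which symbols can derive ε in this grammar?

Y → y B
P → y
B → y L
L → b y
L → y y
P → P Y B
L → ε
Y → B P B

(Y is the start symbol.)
{ 'L' }

ε-productions: L → ε
So L is immediately nullable.
No further non-terminal can be added: every production for the remaining non-terminals contains a terminal or a non-nullable non-terminal.
Nullable = { 'L' }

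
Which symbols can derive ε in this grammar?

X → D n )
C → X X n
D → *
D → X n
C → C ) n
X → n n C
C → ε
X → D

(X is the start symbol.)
{ 'C' }

A non-terminal is nullable if it can derive ε (the empty string): either it has an ε-production, or it has a production whose right-hand side consists entirely of nullable non-terminals.

ε-productions: C → ε
So C is immediately nullable.
No further non-terminal can be added: every production for the remaining non-terminals contains a terminal or a non-nullable non-terminal.
Nullable = { 'C' }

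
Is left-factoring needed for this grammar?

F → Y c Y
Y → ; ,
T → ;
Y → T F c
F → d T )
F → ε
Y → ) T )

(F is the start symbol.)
No, left-factoring is not needed

Left-factoring is needed when two productions for the same non-terminal
share a common prefix on the right-hand side.

Productions for F:
  F → Y c Y
  F → d T )
  F → ε
Productions for Y:
  Y → ; ,
  Y → T F c
  Y → ) T )

No common prefixes found.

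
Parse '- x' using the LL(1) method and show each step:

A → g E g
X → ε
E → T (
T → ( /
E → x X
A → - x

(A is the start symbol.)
LL(1) parsing maintains a stack (initially the start symbol over $) and the input. At each step: if the stack top is a terminal, match it against the current input token; if it is a non-terminal N, replace it with the RHS of M[N, lookahead] (the unique production whose predict set contains the lookahead).

Stack is shown with the top on the left.

Stack  Input  Action
--------------------
A $    - x $  output A → - x
- x $  - x $  match '-'
x $    x $    match 'x'
$      $      accept

The string is accepted.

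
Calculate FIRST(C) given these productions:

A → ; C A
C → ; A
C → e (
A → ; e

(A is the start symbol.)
{ ';', 'e' }

From C → ; A:
  - ';' is a terminal: add ';' and stop
From C → e (:
  - e is a terminal: add 'e' and stop

Collecting: FIRST(C) = { ';', 'e' }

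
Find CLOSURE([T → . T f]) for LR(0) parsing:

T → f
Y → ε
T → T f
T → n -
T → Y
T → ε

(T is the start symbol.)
{ [T → . T f], [T → . Y], [T → . f], [T → . n -], [T → .], [Y → .] }

To compute CLOSURE, for each item [A → α.Bβ] where B is a non-terminal, add [B → .γ] for all productions B → γ; repeat for the newly added items until nothing changes.

Start with: [T → . T f]
  [T → . T f] has the dot before T: add [T → . f], [T → . n -], [T → . Y], [T → .]
  [T → . Y] has the dot before Y: add [Y → .]
No further items can be added.

CLOSURE = { [T → . T f], [T → . Y], [T → . f], [T → . n -], [T → .], [Y → .] }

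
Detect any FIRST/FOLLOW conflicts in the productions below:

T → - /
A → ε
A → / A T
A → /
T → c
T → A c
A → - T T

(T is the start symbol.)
A FIRST/FOLLOW conflict occurs when a non-terminal N has a nullable alternative N → β (β ⇒* ε) and another alternative N → α with FIRST(α) ∩ FOLLOW(N) ≠ ∅: on such a lookahead the parser cannot decide between expanding α and letting N vanish via β.

Nullable non-terminals: A.

A: nullable alternative(s) A → ε; FOLLOW(A) = { '-', '/', 'c' }
  A → ε: FIRST \ {ε} = { } — this is the only nullable alternative, skip
  A → / A T: FIRST \ {ε} = { '/' } — overlaps FOLLOW(A) on { '/' }: CONFLICT
  A → /: FIRST \ {ε} = { '/' } — overlaps FOLLOW(A) on { '/' }: CONFLICT
  A → - T T: FIRST \ {ε} = { '-' } — overlaps FOLLOW(A) on { '-' }: CONFLICT

T has no nullable alternative, so no FIRST/FOLLOW check is needed there.

So the grammar has 3 FIRST/FOLLOW conflicts (marked CONFLICT above).

Answer: Yes. A → '/' A T with FOLLOW(A) on { '/' }; A → '/' with FOLLOW(A) on { '/' }; A → '-' T T with FOLLOW(A) on { '-' }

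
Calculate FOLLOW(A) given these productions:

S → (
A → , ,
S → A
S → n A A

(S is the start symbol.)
{ $, ',' }

In S → A: A is at the end, add FOLLOW(S)
In S → n A A: A is followed by A, add FIRST(A) \ {ε} = { ',' }
In S → n A A: A is at the end, add FOLLOW(S)

The FOLLOW sets referred to above (computed the same way, to a fixed point):
  FOLLOW(S) = { $ }

Taking the union: FOLLOW(A) = { $, ',' }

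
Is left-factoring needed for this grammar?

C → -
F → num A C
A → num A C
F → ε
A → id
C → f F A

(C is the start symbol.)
Left-factoring is needed when two productions for the same non-terminal
share a common prefix on the right-hand side.

Productions for C:
  C → -
  C → f F A
Productions for F:
  F → num A C
  F → ε
Productions for A:
  A → num A C
  A → id

No common prefixes found.

Answer: No, left-factoring is not needed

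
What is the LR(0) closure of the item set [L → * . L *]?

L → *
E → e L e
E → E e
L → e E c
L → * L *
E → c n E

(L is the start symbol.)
Start with: [L → * . L *]
  [L → * . L *] has the dot before L: add [L → . *], [L → . e E c], [L → . * L *]
No further items can be added.

CLOSURE = { [L → * . L *], [L → . * L *], [L → . *], [L → . e E c] }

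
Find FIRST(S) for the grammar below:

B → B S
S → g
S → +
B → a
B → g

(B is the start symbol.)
{ '+', 'g' }

To compute FIRST(S), examine every production with S on the left-hand side, reading each right-hand side left to right until a non-nullable symbol is reached.

From S → g:
  - g is a terminal: add 'g' and stop
From S → +:
  - '+' is a terminal: add '+' and stop

Collecting: FIRST(S) = { '+', 'g' }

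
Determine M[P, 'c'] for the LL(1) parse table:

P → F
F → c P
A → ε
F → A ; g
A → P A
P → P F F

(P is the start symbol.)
P → F, P → P F F

To find M[P, 'c'], we find productions for P where 'c' is in the predict set (PREDICT(N → α) = (FIRST(α) \ {ε}) ∪ (FOLLOW(N) if α ⇒* ε)).

Relevant sets:
  FIRST(F) = { ';', 'c' }
  FIRST(P) = { ';', 'c' }

P → F: PREDICT = { ';', 'c' }
  'c' is in predict set, so this production goes in M[P, 'c']
P → P F F: PREDICT = { ';', 'c' }
  'c' is in predict set, so this production goes in M[P, 'c']

M[P, 'c'] = P → F, P → P F F  (a multiply-defined cell — the grammar is not LL(1))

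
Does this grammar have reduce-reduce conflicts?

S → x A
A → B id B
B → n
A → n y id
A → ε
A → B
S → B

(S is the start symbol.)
No reduce-reduce conflicts

A reduce-reduce conflict occurs when an LR(0) state has two complete items [A → α .] and [B → β .] — both call for a reduction, and with no lookahead the parser cannot choose between them.

Augment with S' → S and build the canonical LR(0) collection (I0 = CLOSURE({[S' → . S]}), then GOTO on every symbol after a dot until no new states appear). It has 12 states:
  I0: { [B → . n], [S → . B], [S → . x A], [S' → . S] }  — shift
  I1: { [S → B .] }  — reduce
  I2: { [S' → S .] }  — accept
  I3: { [B → n .] }  — reduce
  I4: { [A → . B id B], [A → . B], [A → . n y id], [A → .], [B → . n], [S → x . A] }  — shift, reduce
  I5: { [S → x A .] }  — reduce
  I6: { [A → B . id B], [A → B .] }  — shift, reduce
  I7: { [A → n . y id], [B → n .] }  — shift, reduce
  I8: { [A → n y . id] }  — shift
  I9: { [A → n y id .] }  — reduce
  I10: { [A → B id . B], [B → . n] }  — shift
  I11: { [A → B id B .] }  — reduce

No state contains more than one complete item.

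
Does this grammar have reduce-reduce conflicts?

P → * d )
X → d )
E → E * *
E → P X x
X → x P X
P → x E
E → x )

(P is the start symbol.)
Augment with P' → P and build the canonical LR(0) collection (I0 = CLOSURE({[P' → . P]}), then GOTO on every symbol after a dot until no new states appear). It has 19 states:
  I0: { [P → . * d )], [P → . x E], [P' → . P] }  — shift
  I1: { [P → * . d )] }  — shift
  I2: { [P' → P .] }  — accept
  I3: { [E → . E * *], [E → . P X x], [E → . x )], [P → . * d )], [P → . x E], [P → x . E] }  — shift
  I4: { [E → E . * *], [P → x E .] }  — shift, reduce
  I5: { [E → P . X x], [X → . d )], [X → . x P X] }  — shift
  I6: { [E → . E * *], [E → . P X x], [E → . x )], [E → x . )], [P → . * d )], [P → . x E], [P → x . E] }  — shift
  I7: { [E → x ) .] }  — reduce
  I8: { [E → P X . x] }  — shift
  I9: { [X → d . )] }  — shift
  I10: { [P → . * d )], [P → . x E], [X → x . P X] }  — shift
  I11: { [X → . d )], [X → . x P X], [X → x P . X] }  — shift
  I12: { [X → x P X .] }  — reduce
  I13: { [X → d ) .] }  — reduce
  I14: { [E → P X x .] }  — reduce
  I15: { [E → E * . *] }  — shift
  I16: { [E → E * * .] }  — reduce
  I17: { [P → * d . )] }  — shift
  I18: { [P → * d ) .] }  — reduce

No state contains more than one complete item.

Answer: No reduce-reduce conflicts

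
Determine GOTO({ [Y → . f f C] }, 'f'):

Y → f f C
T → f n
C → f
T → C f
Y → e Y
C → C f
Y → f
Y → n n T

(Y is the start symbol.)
GOTO(I, 'f') = CLOSURE({ [A → αX.β] : [A → α.Xβ] ∈ I, X = 'f' })

Items with dot before 'f', with the dot advanced:
  [Y → . f f C] → [Y → f . f C]
Closure adds nothing (no advanced item has the dot before a non-terminal).

GOTO = { [Y → f . f C] }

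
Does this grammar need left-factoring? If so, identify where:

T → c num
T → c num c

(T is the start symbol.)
Left-factoring is needed when two productions for the same non-terminal
share a common prefix on the right-hand side.

Productions for T:
  T → c num
  T → c num c

Found common prefix 'c num' in productions for T

Answer: Yes, T has productions with common prefix 'c num'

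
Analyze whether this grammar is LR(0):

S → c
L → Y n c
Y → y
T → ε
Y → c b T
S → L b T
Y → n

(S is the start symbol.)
A grammar is LR(0) if no state in the canonical LR(0) collection has:
  - both a shift item (dot before a terminal) and a complete item (shift-reduce conflict), or
  - two or more complete items (reduce-reduce conflict; the accept item [S' → S .] counts as a complete item here).

Augment with S' → S and build the canonical LR(0) collection (I0 = CLOSURE({[S' → . S]}), then GOTO on every symbol after a dot until no new states appear). It has 13 states:
  I0: { [L → . Y n c], [S → . L b T], [S → . c], [S' → . S], [Y → . c b T], [Y → . n], [Y → . y] }  — shift
  I1: { [S → L . b T] }  — shift
  I2: { [S' → S .] }  — accept
  I3: { [L → Y . n c] }  — shift
  I4: { [S → c .], [Y → c . b T] }  — shift, reduce
  I5: { [Y → n .] }  — reduce
  I6: { [Y → y .] }  — reduce
  I7: { [T → .], [Y → c b . T] }  — reduce
  I8: { [Y → c b T .] }  — reduce
  I9: { [L → Y n . c] }  — shift
  I10: { [L → Y n c .] }  — reduce
  I11: { [S → L b . T], [T → .] }  — reduce
  I12: { [S → L b T .] }  — reduce

Conflict in state I4:
  Shift-reduce conflict between [S → c .] and [Y → c . b T]
So the grammar is NOT LR(0).

Answer: No. Shift-reduce conflict between [S → c .] and [Y → c . b T]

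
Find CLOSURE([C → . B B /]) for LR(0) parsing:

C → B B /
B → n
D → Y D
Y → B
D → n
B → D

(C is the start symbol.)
Start with: [C → . B B /]
  [C → . B B /] has the dot before B: add [B → . n], [B → . D]
  [B → . D] has the dot before D: add [D → . Y D], [D → . n]
  [D → . Y D] has the dot before Y: add [Y → . B]
No further items can be added.

CLOSURE = { [B → . D], [B → . n], [C → . B B /], [D → . Y D], [D → . n], [Y → . B] }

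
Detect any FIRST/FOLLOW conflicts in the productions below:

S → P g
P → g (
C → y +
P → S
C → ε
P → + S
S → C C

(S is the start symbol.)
Yes. S → P g with FOLLOW(S) on { 'g' }; P → g '(' with FOLLOW(P) on { 'g' }; C → y '+' with FOLLOW(C) on { 'y' }

A FIRST/FOLLOW conflict occurs when a non-terminal N has a nullable alternative N → β (β ⇒* ε) and another alternative N → α with FIRST(α) ∩ FOLLOW(N) ≠ ∅: on such a lookahead the parser cannot decide between expanding α and letting N vanish via β.

Nullable non-terminals: C, P, S.
FIRST sets used below: FIRST(S) = { '+', 'g', 'y', ε }, FIRST(P) = { '+', 'g', 'y', ε }, FIRST(C) = { 'y', ε }

C: nullable alternative(s) C → ε; FOLLOW(C) = { $, 'g', 'y' }
  C → y +: FIRST \ {ε} = { 'y' } — overlaps FOLLOW(C) on { 'y' }: CONFLICT
  C → ε: FIRST \ {ε} = { } — this is the only nullable alternative, skip

P: nullable alternative(s) P → S; FOLLOW(P) = { 'g' }
  P → g (: FIRST \ {ε} = { 'g' } — overlaps FOLLOW(P) on { 'g' }: CONFLICT
  P → S: FIRST \ {ε} = { '+', 'g', 'y' } — this is the only nullable alternative, skip
  P → + S: FIRST \ {ε} = { '+' } — disjoint from FOLLOW(P)

S: nullable alternative(s) S → C C; FOLLOW(S) = { $, 'g' }
  S → P g: FIRST \ {ε} = { '+', 'g', 'y' } — overlaps FOLLOW(S) on { 'g' }: CONFLICT
  S → C C: FIRST \ {ε} = { 'y' } — this is the only nullable alternative, skip

So the grammar has 3 FIRST/FOLLOW conflicts (marked CONFLICT above).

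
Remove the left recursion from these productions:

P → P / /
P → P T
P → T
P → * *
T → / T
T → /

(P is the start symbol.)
P → T P'
P → * * P'
P' → / / P'
P' → T P'
P' → ε
T → / T
T → /

P is directly left-recursive. The standard transformation for
  A → A α₁ | ... | A α_m | β₁ | ... | β_n
is
  A  → β₁ A' | ... | β_n A'
  A' → α₁ A' | ... | α_m A' | ε

P → T becomes P → T P'
P → * * becomes P → * * P'
P → P / / becomes P' → / / P'
P → P T becomes P' → T P'
Add P' → ε

Productions for other non-terminals are unchanged:
  T → / T
  T → /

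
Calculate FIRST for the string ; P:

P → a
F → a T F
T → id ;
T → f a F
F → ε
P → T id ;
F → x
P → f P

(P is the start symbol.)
To compute FIRST(; P), process the symbols left to right:
Symbol ; is a terminal. Add ';' and stop.
FIRST(; P) = { ';' }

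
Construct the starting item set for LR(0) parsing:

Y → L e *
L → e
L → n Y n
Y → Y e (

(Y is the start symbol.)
{ [L → . e], [L → . n Y n], [Y → . L e *], [Y → . Y e (], [Y' → . Y] }

First, augment the grammar with Y' → Y
I₀ = CLOSURE({ [Y' → . Y] }):
  [Y' → . Y] has the dot before Y: add [Y → . L e *], [Y → . Y e (]
  [Y → . L e *] has the dot before L: add [L → . e], [L → . n Y n]
No further items can be added.

I₀ = { [L → . e], [L → . n Y n], [Y → . L e *], [Y → . Y e (], [Y' → . Y] }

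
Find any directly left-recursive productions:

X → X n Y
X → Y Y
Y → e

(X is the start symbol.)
Yes, X is left-recursive

Direct left recursion occurs when N → N α for some non-terminal N (the right-hand side begins with the left-hand side itself).

X → X n Y: LEFT RECURSIVE (starts with X)
X → Y Y: starts with Y
Y → e: starts with e

The grammar has direct left recursion on: X.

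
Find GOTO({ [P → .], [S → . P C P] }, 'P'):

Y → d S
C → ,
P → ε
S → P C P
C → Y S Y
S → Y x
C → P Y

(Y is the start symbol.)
GOTO(I, 'P') = CLOSURE({ [A → αX.β] : [A → α.Xβ] ∈ I, X = 'P' })

Items with dot before 'P', with the dot advanced:
  [S → . P C P] → [S → P . C P]
Closure of the advanced items:
  [S → P . C P] has the dot before C: add [C → . ,], [C → . Y S Y], [C → . P Y]
  [C → . Y S Y] has the dot before Y: add [Y → . d S]
  [C → . P Y] has the dot before P: add [P → .]

GOTO = { [C → . ,], [C → . P Y], [C → . Y S Y], [P → .], [S → P . C P], [Y → . d S] }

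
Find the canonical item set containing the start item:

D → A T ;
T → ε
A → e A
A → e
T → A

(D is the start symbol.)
First, augment the grammar with D' → D
I₀ = CLOSURE({ [D' → . D] }):
  [D' → . D] has the dot before D: add [D → . A T ;]
  [D → . A T ;] has the dot before A: add [A → . e A], [A → . e]
No further items can be added.

I₀ = { [A → . e A], [A → . e], [D → . A T ;], [D' → . D] }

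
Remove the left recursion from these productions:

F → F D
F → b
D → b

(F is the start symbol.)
F → b F'
F' → D F'
F' → ε
D → b

F is directly left-recursive. The standard transformation for
  A → A α₁ | ... | A α_m | β₁ | ... | β_n
is
  A  → β₁ A' | ... | β_n A'
  A' → α₁ A' | ... | α_m A' | ε

F → b becomes F → b F'
F → F D becomes F' → D F'
Add F' → ε

Productions for other non-terminals are unchanged:
  D → b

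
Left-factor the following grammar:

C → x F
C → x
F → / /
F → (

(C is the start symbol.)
Left-factoring transforms A → αβ₁ | αβ₂ into A → αA' and A' → β₁ | β₂
(α is the longest common prefix among the alternatives). Repeat until
no nonterminal has two alternatives with a common prefix.

Round 1: C has alternatives sharing prefix 'x'. Introduce C': C → x C'
  Add: C' → F
  Add: C' → ε

No remaining common prefixes — done.

Resulting grammar:
C → x C'
C' → F
C' → ε
F → / /
F → (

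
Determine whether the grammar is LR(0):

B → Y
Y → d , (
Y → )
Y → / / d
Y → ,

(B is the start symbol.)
Yes, the grammar is LR(0)

A grammar is LR(0) if no state in the canonical LR(0) collection has:
  - both a shift item (dot before a terminal) and a complete item (shift-reduce conflict), or
  - two or more complete items (reduce-reduce conflict; the accept item [B' → B .] counts as a complete item here).

Augment with B' → B and build the canonical LR(0) collection (I0 = CLOSURE({[B' → . B]}), then GOTO on every symbol after a dot until no new states appear). It has 11 states:
  I0: { [B → . Y], [B' → . B], [Y → . )], [Y → . ,], [Y → . / / d], [Y → . d , (] }  — shift
  I1: { [Y → ) .] }  — reduce
  I2: { [Y → , .] }  — reduce
  I3: { [Y → / . / d] }  — shift
  I4: { [B' → B .] }  — accept
  I5: { [B → Y .] }  — reduce
  I6: { [Y → d . , (] }  — shift
  I7: { [Y → d , . (] }  — shift
  I8: { [Y → d , ( .] }  — reduce
  I9: { [Y → / / . d] }  — shift
  I10: { [Y → / / d .] }  — reduce

Every state is either a pure shift/goto state or contains exactly one complete item and nothing to shift — no conflicts. The grammar is LR(0).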